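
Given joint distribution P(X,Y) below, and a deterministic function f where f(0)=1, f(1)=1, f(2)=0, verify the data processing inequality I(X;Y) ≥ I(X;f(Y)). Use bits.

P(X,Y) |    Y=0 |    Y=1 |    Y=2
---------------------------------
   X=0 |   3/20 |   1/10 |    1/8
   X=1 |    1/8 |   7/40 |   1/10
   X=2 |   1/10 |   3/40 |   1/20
I(X;Y) = 0.0230, I(X;f(Y)) = 0.0077, inequality holds: 0.0230 ≥ 0.0077

Data Processing Inequality: For any Markov chain X → Y → Z, we have I(X;Y) ≥ I(X;Z).

Here Z = f(Y) is a deterministic function of Y, forming X → Y → Z.

Original I(X;Y) = 0.0230 bits

After applying f:
P(X,Z) where Z=f(Y):
- P(X,Z=0) = P(X,Y=2)
- P(X,Z=1) = P(X,Y=0) + P(X,Y=1)

I(X;Z) = I(X;f(Y)) = 0.0077 bits

Verification: 0.0230 ≥ 0.0077 ✓

Information cannot be created by processing; the function f can only lose information about X.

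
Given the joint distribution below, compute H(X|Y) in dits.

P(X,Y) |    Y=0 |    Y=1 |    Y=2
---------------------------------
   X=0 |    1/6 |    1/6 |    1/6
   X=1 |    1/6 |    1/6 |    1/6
0.3010 dits

Using the chain rule: H(X|Y) = H(X,Y) - H(Y)

First, compute H(X,Y) = 0.7782 dits

Marginal P(Y) = (1/3, 1/3, 1/3)
H(Y) = 0.4771 dits

H(X|Y) = H(X,Y) - H(Y) = 0.7782 - 0.4771 = 0.3010 dits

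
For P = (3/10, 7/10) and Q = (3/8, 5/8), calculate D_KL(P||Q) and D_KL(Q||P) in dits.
D_KL(P||Q) = 0.0054, D_KL(Q||P) = 0.0056

KL divergence is not symmetric: D_KL(P||Q) ≠ D_KL(Q||P) in general.

D_KL(P||Q) = 0.0054 dits
D_KL(Q||P) = 0.0056 dits

No, they are not equal!

This asymmetry is why KL divergence is not a true distance metric.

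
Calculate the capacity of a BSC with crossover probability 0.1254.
0.4553 bits

For a binary symmetric channel (BSC) with error probability p:
Capacity C = 1 - H(p) bits per symbol

where H(p) = -p log₂(p) - (1-p) log₂(1-p) is the binary entropy function.

H(0.1254) = 0.5447 bits
C = 1 - 0.5447 = 0.4553 bits per symbol

This means we can reliably transmit up to 0.4553 bits of information per channel use.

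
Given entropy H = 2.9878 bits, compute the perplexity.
7.9326

Perplexity is 2^H (or exp(H) for natural log).

H = 2.9878 bits
Perplexity = 2^2.9878 = 7.9326

Interpretation: The model's uncertainty is equivalent to choosing uniformly among 7.9 options.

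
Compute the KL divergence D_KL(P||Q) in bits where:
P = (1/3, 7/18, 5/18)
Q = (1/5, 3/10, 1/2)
0.1557 bits

KL divergence: D_KL(P||Q) = Σ p(x) log(p(x)/q(x))

Computing term by term:
  x=0: 1/3 × log_2[(1/3)/(1/5)] = 1/3 × 0.7370 = 0.2457
  x=1: 7/18 × log_2[(7/18)/(3/10)] = 7/18 × 0.3744 = 0.1456
  x=2: 5/18 × log_2[(5/18)/(1/2)] = 5/18 × -0.8480 = -0.2356

D_KL(P||Q) = 0.1557 bits

Note: KL divergence is always non-negative and equals 0 iff P = Q.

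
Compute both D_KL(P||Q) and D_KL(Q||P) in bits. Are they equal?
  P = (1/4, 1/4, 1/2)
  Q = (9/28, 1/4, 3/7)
D_KL(P||Q) = 0.0206, D_KL(Q||P) = 0.0212

KL divergence is not symmetric: D_KL(P||Q) ≠ D_KL(Q||P) in general.

D_KL(P||Q) = 0.0206 bits
D_KL(Q||P) = 0.0212 bits

No, they are not equal!

This asymmetry is why KL divergence is not a true distance metric.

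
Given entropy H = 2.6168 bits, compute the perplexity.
6.1339

Perplexity is 2^H (or exp(H) for natural log).

H = 2.6168 bits
Perplexity = 2^2.6168 = 6.1339

Interpretation: The model's uncertainty is equivalent to choosing uniformly among 6.1 options.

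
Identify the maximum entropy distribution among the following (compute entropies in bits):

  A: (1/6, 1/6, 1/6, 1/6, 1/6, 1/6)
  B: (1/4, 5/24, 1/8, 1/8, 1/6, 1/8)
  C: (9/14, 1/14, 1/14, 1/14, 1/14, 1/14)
A

For a discrete distribution over n outcomes, entropy is maximized by the uniform distribution.

Computing entropies:
H(A) = 2.5850 bits
H(B) = 2.5273 bits
H(C) = 1.7695 bits

The uniform distribution (where all probabilities equal 1/6) achieves the maximum entropy of log_2(6) = 2.5850 bits.

Distribution A has the highest entropy.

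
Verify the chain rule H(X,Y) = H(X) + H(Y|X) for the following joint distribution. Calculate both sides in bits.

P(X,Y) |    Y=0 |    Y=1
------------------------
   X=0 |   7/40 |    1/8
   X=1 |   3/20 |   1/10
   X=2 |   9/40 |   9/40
H(X,Y) = 2.5262, H(X) = 1.5395, H(Y|X) = 0.9867 (all in bits)

Chain rule: H(X,Y) = H(X) + H(Y|X)

Left side — joint entropy directly:
H(X,Y) = -Σ p(x,y) log p(x,y) = 2.5262 bits

Right side — compute H(Y|X) from the conditional distributions:
P(X) = (3/10, 1/4, 9/20), so H(X) = 1.5395 bits
H(Y|X) = Σ_x P(X=x) · H(Y|X=x):
  P(Y|X=0) = (7/12, 5/12), H(Y|X=0) = 0.9799, weight P(X=0) = 3/10
  P(Y|X=1) = (3/5, 2/5), H(Y|X=1) = 0.9710, weight P(X=1) = 1/4
  P(Y|X=2) = (1/2, 1/2), H(Y|X=2) = 1.0000, weight P(X=2) = 9/20
H(Y|X) = 0.9867 bits

H(X) + H(Y|X) = 1.5395 + 0.9867 = 2.5262 bits

Both sides equal 2.5262 bits. ✓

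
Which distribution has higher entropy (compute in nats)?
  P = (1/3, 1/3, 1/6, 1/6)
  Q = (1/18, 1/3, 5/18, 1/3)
P

Computing entropies in nats:
H(P) = 1.3297
H(Q) = 1.2488

Distribution P has higher entropy.

Intuition: The distribution closer to uniform (more spread out) has higher entropy.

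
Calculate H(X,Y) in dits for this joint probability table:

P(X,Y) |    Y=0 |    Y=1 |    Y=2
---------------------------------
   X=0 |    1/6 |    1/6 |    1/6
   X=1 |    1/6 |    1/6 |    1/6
0.7782 dits

Joint entropy is H(X,Y) = -Σ_{x,y} p(x,y) log p(x,y).

Summing over all non-zero entries:
H(X,Y) = -[1/6·log_10(1/6) + 1/6·log_10(1/6) + 1/6·log_10(1/6) + 1/6·log_10(1/6) + 1/6·log_10(1/6) + 1/6·log_10(1/6)]
H(X,Y) = 0.7782 dits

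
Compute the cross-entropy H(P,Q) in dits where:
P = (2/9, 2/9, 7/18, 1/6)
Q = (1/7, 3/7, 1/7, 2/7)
0.6889 dits

Cross-entropy: H(P,Q) = -Σ p(x) log q(x)

Alternatively: H(P,Q) = H(P) + D_KL(P||Q)
H(P) = 0.5795 dits
D_KL(P||Q) = 0.1094 dits

H(P,Q) = 0.5795 + 0.1094 = 0.6889 dits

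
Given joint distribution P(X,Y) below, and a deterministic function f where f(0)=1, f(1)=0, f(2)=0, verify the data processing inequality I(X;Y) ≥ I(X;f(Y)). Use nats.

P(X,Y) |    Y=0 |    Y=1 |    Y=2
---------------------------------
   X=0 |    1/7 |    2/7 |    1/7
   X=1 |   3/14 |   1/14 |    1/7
I(X;Y) = 0.0658, I(X;f(Y)) = 0.0334, inequality holds: 0.0658 ≥ 0.0334

Data Processing Inequality: For any Markov chain X → Y → Z, we have I(X;Y) ≥ I(X;Z).

Here Z = f(Y) is a deterministic function of Y, forming X → Y → Z.

Original I(X;Y) = 0.0658 nats

After applying f:
P(X,Z) where Z=f(Y):
- P(X,Z=0) = P(X,Y=1) + P(X,Y=2)
- P(X,Z=1) = P(X,Y=0)

I(X;Z) = I(X;f(Y)) = 0.0334 nats

Verification: 0.0658 ≥ 0.0334 ✓

Information cannot be created by processing; the function f can only lose information about X.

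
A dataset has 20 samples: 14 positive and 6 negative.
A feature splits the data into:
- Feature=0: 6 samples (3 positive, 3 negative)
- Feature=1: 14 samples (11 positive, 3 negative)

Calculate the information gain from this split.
0.0566 bits

Information Gain = H(Y) - H(Y|Feature)

Before split:
P(positive) = 14/20 = 0.7000
H(Y) = 0.8813 bits

After split:
Feature=0: H = 1.0000 bits (weight = 6/20)
Feature=1: H = 0.7496 bits (weight = 14/20)
H(Y|Feature) = (6/20)×1.0000 + (14/20)×0.7496 = 0.8247 bits

Information Gain = 0.8813 - 0.8247 = 0.0566 bits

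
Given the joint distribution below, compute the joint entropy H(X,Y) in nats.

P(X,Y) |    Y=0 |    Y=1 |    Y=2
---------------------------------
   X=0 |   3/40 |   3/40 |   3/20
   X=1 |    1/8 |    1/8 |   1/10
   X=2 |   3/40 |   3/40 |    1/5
2.1337 nats

Joint entropy is H(X,Y) = -Σ_{x,y} p(x,y) log p(x,y).

Summing over all non-zero entries:
H(X,Y) = -[3/40·log_e(3/40) + 3/40·log_e(3/40) + 3/20·log_e(3/20) + 1/8·log_e(1/8) + 1/8·log_e(1/8) + 1/10·log_e(1/10) + 3/40·log_e(3/40) + 3/40·log_e(3/40) + 1/5·log_e(1/5)]
H(X,Y) = 2.1337 nats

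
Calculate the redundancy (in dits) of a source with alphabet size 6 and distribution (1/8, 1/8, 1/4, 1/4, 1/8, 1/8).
0.0256 dits

Redundancy measures how far a source is from maximum entropy:
R = H_max - H(X)

Maximum entropy for 6 symbols: H_max = log_10(6) = 0.7782 dits
Actual entropy: H(X) = 0.7526 dits
Redundancy: R = 0.7782 - 0.7526 = 0.0256 dits

This redundancy represents potential for compression: the source could be compressed by 0.0256 dits per symbol.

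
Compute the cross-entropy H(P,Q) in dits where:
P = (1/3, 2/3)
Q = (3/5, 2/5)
0.3392 dits

Cross-entropy: H(P,Q) = -Σ p(x) log q(x)

Alternatively: H(P,Q) = H(P) + D_KL(P||Q)
H(P) = 0.2764 dits
D_KL(P||Q) = 0.0628 dits

H(P,Q) = 0.2764 + 0.0628 = 0.3392 dits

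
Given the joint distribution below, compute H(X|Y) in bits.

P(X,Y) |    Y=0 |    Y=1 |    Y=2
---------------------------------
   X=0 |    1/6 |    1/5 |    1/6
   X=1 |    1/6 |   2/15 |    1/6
0.9903 bits

Using the chain rule: H(X|Y) = H(X,Y) - H(Y)

First, compute H(X,Y) = 2.5753 bits

Marginal P(Y) = (1/3, 1/3, 1/3)
H(Y) = 1.5850 bits

H(X|Y) = H(X,Y) - H(Y) = 2.5753 - 1.5850 = 0.9903 bits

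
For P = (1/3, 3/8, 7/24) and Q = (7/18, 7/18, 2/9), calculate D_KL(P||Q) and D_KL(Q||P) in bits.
D_KL(P||Q) = 0.0206, D_KL(Q||P) = 0.0197

KL divergence is not symmetric: D_KL(P||Q) ≠ D_KL(Q||P) in general.

D_KL(P||Q) = 0.0206 bits
D_KL(Q||P) = 0.0197 bits

No, they are not equal!

This asymmetry is why KL divergence is not a true distance metric.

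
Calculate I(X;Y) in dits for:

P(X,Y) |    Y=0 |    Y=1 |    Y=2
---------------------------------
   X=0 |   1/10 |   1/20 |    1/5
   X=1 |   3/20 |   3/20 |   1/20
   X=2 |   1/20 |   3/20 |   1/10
0.0463 dits

Mutual information: I(X;Y) = H(X) + H(Y) - H(X,Y)

Marginals:
P(X) = (7/20, 7/20, 3/10), H(X) = 0.4760 dits
P(Y) = (3/10, 7/20, 7/20), H(Y) = 0.4760 dits

Joint entropy: H(X,Y) = 0.9057 dits

I(X;Y) = 0.4760 + 0.4760 - 0.9057 = 0.0463 dits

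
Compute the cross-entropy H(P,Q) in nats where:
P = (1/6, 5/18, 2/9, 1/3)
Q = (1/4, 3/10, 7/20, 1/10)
1.5663 nats

Cross-entropy: H(P,Q) = -Σ p(x) log q(x)

Alternatively: H(P,Q) = H(P) + D_KL(P||Q)
H(P) = 1.3549 nats
D_KL(P||Q) = 0.2114 nats

H(P,Q) = 1.3549 + 0.2114 = 1.5663 nats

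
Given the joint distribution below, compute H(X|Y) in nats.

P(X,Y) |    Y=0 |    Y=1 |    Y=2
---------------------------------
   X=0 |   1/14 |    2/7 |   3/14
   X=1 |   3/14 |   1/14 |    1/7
0.5797 nats

Using the chain rule: H(X|Y) = H(X,Y) - H(Y)

First, compute H(X,Y) = 1.6731 nats

Marginal P(Y) = (2/7, 5/14, 5/14)
H(Y) = 1.0934 nats

H(X|Y) = H(X,Y) - H(Y) = 1.6731 - 1.0934 = 0.5797 nats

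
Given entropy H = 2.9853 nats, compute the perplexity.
19.7924

Perplexity is e^H (or exp(H) for natural log).

H = 2.9853 nats
Perplexity = e^2.9853 = 19.7924

Interpretation: The model's uncertainty is equivalent to choosing uniformly among 19.8 options.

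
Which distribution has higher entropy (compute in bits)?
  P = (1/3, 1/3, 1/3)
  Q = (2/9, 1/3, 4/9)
P

Computing entropies in bits:
H(P) = 1.5850
H(Q) = 1.5305

Distribution P has higher entropy.

Intuition: The distribution closer to uniform (more spread out) has higher entropy.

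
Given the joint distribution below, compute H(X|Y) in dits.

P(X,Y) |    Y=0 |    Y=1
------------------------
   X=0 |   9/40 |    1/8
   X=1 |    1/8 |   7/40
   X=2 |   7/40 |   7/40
0.4684 dits

Using the chain rule: H(X|Y) = H(X,Y) - H(Y)

First, compute H(X,Y) = 0.7689 dits

Marginal P(Y) = (21/40, 19/40)
H(Y) = 0.3005 dits

H(X|Y) = H(X,Y) - H(Y) = 0.7689 - 0.3005 = 0.4684 dits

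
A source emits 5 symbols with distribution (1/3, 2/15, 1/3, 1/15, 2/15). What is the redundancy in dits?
0.0691 dits

Redundancy measures how far a source is from maximum entropy:
R = H_max - H(X)

Maximum entropy for 5 symbols: H_max = log_10(5) = 0.6990 dits
Actual entropy: H(X) = 0.6298 dits
Redundancy: R = 0.6990 - 0.6298 = 0.0691 dits

This redundancy represents potential for compression: the source could be compressed by 0.0691 dits per symbol.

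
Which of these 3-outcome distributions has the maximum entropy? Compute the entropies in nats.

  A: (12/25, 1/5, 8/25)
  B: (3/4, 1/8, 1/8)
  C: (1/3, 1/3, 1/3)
C

For a discrete distribution over n outcomes, entropy is maximized by the uniform distribution.

Computing entropies:
H(A) = 1.0388 nats
H(B) = 0.7356 nats
H(C) = 1.0986 nats

The uniform distribution (where all probabilities equal 1/3) achieves the maximum entropy of log_e(3) = 1.0986 nats.

Distribution C has the highest entropy.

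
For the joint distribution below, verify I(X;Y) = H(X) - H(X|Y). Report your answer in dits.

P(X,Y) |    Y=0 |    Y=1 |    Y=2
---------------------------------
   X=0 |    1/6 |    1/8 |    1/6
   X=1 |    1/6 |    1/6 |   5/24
I(X;Y) = 0.0008 dits

Mutual information has multiple equivalent forms:
- I(X;Y) = H(X) - H(X|Y)
- I(X;Y) = H(Y) - H(Y|X)
- I(X;Y) = H(X) + H(Y) - H(X,Y)

Computing all quantities:
H(X) = 0.2995, H(Y) = 0.4749, H(X,Y) = 0.7736
H(X|Y) = 0.2987, H(Y|X) = 0.4741

Verification:
H(X) - H(X|Y) = 0.2995 - 0.2987 = 0.0008
H(Y) - H(Y|X) = 0.4749 - 0.4741 = 0.0008
H(X) + H(Y) - H(X,Y) = 0.2995 + 0.4749 - 0.7736 = 0.0008

All forms give I(X;Y) = 0.0008 dits. ✓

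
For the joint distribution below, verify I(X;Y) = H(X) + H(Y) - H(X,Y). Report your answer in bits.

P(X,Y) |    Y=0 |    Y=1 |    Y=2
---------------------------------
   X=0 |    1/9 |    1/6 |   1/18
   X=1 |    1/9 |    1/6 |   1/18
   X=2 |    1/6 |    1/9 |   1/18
I(X;Y) = 0.0215 bits

Mutual information has multiple equivalent forms:
- I(X;Y) = H(X) - H(X|Y)
- I(X;Y) = H(Y) - H(Y|X)
- I(X;Y) = H(X) + H(Y) - H(X,Y)

Computing all quantities:
H(X) = 1.5850, H(Y) = 1.4807, H(X,Y) = 3.0441
H(X|Y) = 1.5634, H(Y|X) = 1.4591

Verification:
H(X) - H(X|Y) = 1.5850 - 1.5634 = 0.0215
H(Y) - H(Y|X) = 1.4807 - 1.4591 = 0.0215
H(X) + H(Y) - H(X,Y) = 1.5850 + 1.4807 - 3.0441 = 0.0215

All forms give I(X;Y) = 0.0215 bits. ✓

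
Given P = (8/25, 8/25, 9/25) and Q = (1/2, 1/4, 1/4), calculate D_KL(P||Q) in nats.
0.0675 nats

KL divergence: D_KL(P||Q) = Σ p(x) log(p(x)/q(x))

Computing term by term:
  x=0: 8/25 × log_e[(8/25)/(1/2)] = 8/25 × -0.4463 = -0.1428
  x=1: 8/25 × log_e[(8/25)/(1/4)] = 8/25 × 0.2469 = 0.0790
  x=2: 9/25 × log_e[(9/25)/(1/4)] = 9/25 × 0.3646 = 0.1313

D_KL(P||Q) = 0.0675 nats

Note: KL divergence is always non-negative and equals 0 iff P = Q.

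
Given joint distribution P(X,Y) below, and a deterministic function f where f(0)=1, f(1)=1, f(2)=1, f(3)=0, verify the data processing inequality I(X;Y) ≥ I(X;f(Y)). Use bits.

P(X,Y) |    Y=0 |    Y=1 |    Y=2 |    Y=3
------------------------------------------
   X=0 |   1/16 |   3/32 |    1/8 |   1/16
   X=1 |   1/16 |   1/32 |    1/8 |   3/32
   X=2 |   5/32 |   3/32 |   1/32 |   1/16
I(X;Y) = 0.1308, I(X;f(Y)) = 0.0122, inequality holds: 0.1308 ≥ 0.0122

Data Processing Inequality: For any Markov chain X → Y → Z, we have I(X;Y) ≥ I(X;Z).

Here Z = f(Y) is a deterministic function of Y, forming X → Y → Z.

Original I(X;Y) = 0.1308 bits

After applying f:
P(X,Z) where Z=f(Y):
- P(X,Z=0) = P(X,Y=3)
- P(X,Z=1) = P(X,Y=0) + P(X,Y=1) + P(X,Y=2)

I(X;Z) = I(X;f(Y)) = 0.0122 bits

Verification: 0.1308 ≥ 0.0122 ✓

Information cannot be created by processing; the function f can only lose information about X.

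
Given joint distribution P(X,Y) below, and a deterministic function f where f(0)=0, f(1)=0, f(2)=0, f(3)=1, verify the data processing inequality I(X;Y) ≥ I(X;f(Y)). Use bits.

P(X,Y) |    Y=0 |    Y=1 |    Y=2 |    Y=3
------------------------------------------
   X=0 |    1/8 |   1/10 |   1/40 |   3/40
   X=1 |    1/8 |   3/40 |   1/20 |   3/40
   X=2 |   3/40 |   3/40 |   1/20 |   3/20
I(X;Y) = 0.0478, I(X;f(Y)) = 0.0299, inequality holds: 0.0478 ≥ 0.0299

Data Processing Inequality: For any Markov chain X → Y → Z, we have I(X;Y) ≥ I(X;Z).

Here Z = f(Y) is a deterministic function of Y, forming X → Y → Z.

Original I(X;Y) = 0.0478 bits

After applying f:
P(X,Z) where Z=f(Y):
- P(X,Z=0) = P(X,Y=0) + P(X,Y=1) + P(X,Y=2)
- P(X,Z=1) = P(X,Y=3)

I(X;Z) = I(X;f(Y)) = 0.0299 bits

Verification: 0.0478 ≥ 0.0299 ✓

Information cannot be created by processing; the function f can only lose information about X.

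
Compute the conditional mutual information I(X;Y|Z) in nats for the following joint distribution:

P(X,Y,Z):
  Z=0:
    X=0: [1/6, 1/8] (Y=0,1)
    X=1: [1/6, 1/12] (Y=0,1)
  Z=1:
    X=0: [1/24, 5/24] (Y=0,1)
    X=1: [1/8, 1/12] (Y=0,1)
0.0502 nats

Conditional mutual information: I(X;Y|Z) = H(X|Z) + H(Y|Z) - H(X,Y|Z)

H(Z) = 0.6897
H(X,Z) = 1.3793 → H(X|Z) = 0.6896
H(Y,Z) = 1.3510 → H(Y|Z) = 0.6613
H(X,Y,Z) = 1.9905 → H(X,Y|Z) = 1.3008

I(X;Y|Z) = 0.6896 + 0.6613 - 1.3008 = 0.0502 nats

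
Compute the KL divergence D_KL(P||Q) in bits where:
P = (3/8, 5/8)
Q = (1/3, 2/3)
0.0055 bits

KL divergence: D_KL(P||Q) = Σ p(x) log(p(x)/q(x))

Computing term by term:
  x=0: 3/8 × log_2[(3/8)/(1/3)] = 3/8 × 0.1699 = 0.0637
  x=1: 5/8 × log_2[(5/8)/(2/3)] = 5/8 × -0.0931 = -0.0582

D_KL(P||Q) = 0.0055 bits

Note: KL divergence is always non-negative and equals 0 iff P = Q.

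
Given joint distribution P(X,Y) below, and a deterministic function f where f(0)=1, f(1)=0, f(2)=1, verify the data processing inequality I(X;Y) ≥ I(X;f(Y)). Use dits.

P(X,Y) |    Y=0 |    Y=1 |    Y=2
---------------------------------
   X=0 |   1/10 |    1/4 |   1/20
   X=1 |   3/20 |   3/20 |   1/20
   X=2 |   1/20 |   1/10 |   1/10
I(X;Y) = 0.0236, I(X;f(Y)) = 0.0092, inequality holds: 0.0236 ≥ 0.0092

Data Processing Inequality: For any Markov chain X → Y → Z, we have I(X;Y) ≥ I(X;Z).

Here Z = f(Y) is a deterministic function of Y, forming X → Y → Z.

Original I(X;Y) = 0.0236 dits

After applying f:
P(X,Z) where Z=f(Y):
- P(X,Z=0) = P(X,Y=1)
- P(X,Z=1) = P(X,Y=0) + P(X,Y=2)

I(X;Z) = I(X;f(Y)) = 0.0092 dits

Verification: 0.0236 ≥ 0.0092 ✓

Information cannot be created by processing; the function f can only lose information about X.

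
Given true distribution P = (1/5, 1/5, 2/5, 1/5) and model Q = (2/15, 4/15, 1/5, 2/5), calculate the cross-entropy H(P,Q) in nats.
1.4944 nats

Cross-entropy: H(P,Q) = -Σ p(x) log q(x)

Alternatively: H(P,Q) = H(P) + D_KL(P||Q)
H(P) = 1.3322 nats
D_KL(P||Q) = 0.1622 nats

H(P,Q) = 1.3322 + 0.1622 = 1.4944 nats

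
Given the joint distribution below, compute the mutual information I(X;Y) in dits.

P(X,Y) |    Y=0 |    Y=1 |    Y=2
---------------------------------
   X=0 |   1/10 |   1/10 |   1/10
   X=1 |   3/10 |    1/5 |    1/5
0.0017 dits

Mutual information: I(X;Y) = H(X) + H(Y) - H(X,Y)

Marginals:
P(X) = (3/10, 7/10), H(X) = 0.2653 dits
P(Y) = (2/5, 3/10, 3/10), H(Y) = 0.4729 dits

Joint entropy: H(X,Y) = 0.7365 dits

I(X;Y) = 0.2653 + 0.4729 - 0.7365 = 0.0017 dits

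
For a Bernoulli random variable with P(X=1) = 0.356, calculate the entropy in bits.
0.9393 bits

The binary entropy function is:
H(p) = -p log(p) - (1-p) log(1-p)

H(0.356) = -0.356 × log_2(0.356) - 0.644 × log_2(0.644)
H(0.356) = 0.9393 bits

Note: Binary entropy is maximized at p=0.5 (H=1 bit) and minimized at p=0 or p=1 (H=0).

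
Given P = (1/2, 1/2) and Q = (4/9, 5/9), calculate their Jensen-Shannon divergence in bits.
0.0022 bits

Jensen-Shannon divergence is:
JSD(P||Q) = 0.5 × D_KL(P||M) + 0.5 × D_KL(Q||M)
where M = 0.5 × (P + Q) is the mixture distribution.

M = 0.5 × (1/2, 1/2) + 0.5 × (4/9, 5/9) = (17/36, 19/36)

D_KL(P||M) = 0.0022 bits
D_KL(Q||M) = 0.0022 bits

JSD(P||Q) = 0.5 × 0.0022 + 0.5 × 0.0022 = 0.0022 bits

Unlike KL divergence, JSD is symmetric and bounded: 0 ≤ JSD ≤ log(2).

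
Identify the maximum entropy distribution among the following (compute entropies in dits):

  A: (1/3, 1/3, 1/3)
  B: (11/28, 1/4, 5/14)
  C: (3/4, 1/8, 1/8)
A

For a discrete distribution over n outcomes, entropy is maximized by the uniform distribution.

Computing entropies:
H(A) = 0.4771 dits
H(B) = 0.4696 dits
H(C) = 0.3195 dits

The uniform distribution (where all probabilities equal 1/3) achieves the maximum entropy of log_10(3) = 0.4771 dits.

Distribution A has the highest entropy.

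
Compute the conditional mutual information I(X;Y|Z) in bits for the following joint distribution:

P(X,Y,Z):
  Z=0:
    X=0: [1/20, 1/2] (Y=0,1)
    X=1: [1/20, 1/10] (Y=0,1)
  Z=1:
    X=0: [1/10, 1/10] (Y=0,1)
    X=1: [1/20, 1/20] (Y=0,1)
0.0347 bits

Conditional mutual information: I(X;Y|Z) = H(X|Z) + H(Y|Z) - H(X,Y|Z)

H(Z) = 0.8813
H(X,Z) = 1.6815 → H(X|Z) = 0.8002
H(Y,Z) = 1.5955 → H(Y|Z) = 0.7142
H(X,Y,Z) = 2.3610 → H(X,Y|Z) = 1.4797

I(X;Y|Z) = 0.8002 + 0.7142 - 1.4797 = 0.0347 bits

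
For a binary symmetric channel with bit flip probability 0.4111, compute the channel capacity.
0.0229 bits

For a binary symmetric channel (BSC) with error probability p:
Capacity C = 1 - H(p) bits per symbol

where H(p) = -p log₂(p) - (1-p) log₂(1-p) is the binary entropy function.

H(0.4111) = 0.9771 bits
C = 1 - 0.9771 = 0.0229 bits per symbol

This means we can reliably transmit up to 0.0229 bits of information per channel use.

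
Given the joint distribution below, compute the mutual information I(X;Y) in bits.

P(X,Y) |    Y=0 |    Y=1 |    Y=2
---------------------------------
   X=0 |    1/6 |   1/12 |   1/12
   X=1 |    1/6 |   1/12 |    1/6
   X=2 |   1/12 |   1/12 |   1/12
0.0242 bits

Mutual information: I(X;Y) = H(X) + H(Y) - H(X,Y)

Marginals:
P(X) = (1/3, 5/12, 1/4), H(X) = 1.5546 bits
P(Y) = (5/12, 1/4, 1/3), H(Y) = 1.5546 bits

Joint entropy: H(X,Y) = 3.0850 bits

I(X;Y) = 1.5546 + 1.5546 - 3.0850 = 0.0242 bits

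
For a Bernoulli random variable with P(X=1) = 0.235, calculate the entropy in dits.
0.2368 dits

The binary entropy function is:
H(p) = -p log(p) - (1-p) log(1-p)

H(0.235) = -0.235 × log_10(0.235) - 0.765 × log_10(0.765)
H(0.235) = 0.2368 dits

Note: Binary entropy is maximized at p=0.5 (H=1 bit) and minimized at p=0 or p=1 (H=0).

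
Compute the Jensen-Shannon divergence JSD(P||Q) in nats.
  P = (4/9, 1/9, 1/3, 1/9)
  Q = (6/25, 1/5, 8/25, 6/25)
0.0341 nats

Jensen-Shannon divergence is:
JSD(P||Q) = 0.5 × D_KL(P||M) + 0.5 × D_KL(Q||M)
where M = 0.5 × (P + Q) is the mixture distribution.

M = 0.5 × (4/9, 1/9, 1/3, 1/9) + 0.5 × (6/25, 1/5, 8/25, 6/25) = (0.342222, 0.155556, 0.326667, 0.175556)

D_KL(P||M) = 0.0347 nats
D_KL(Q||M) = 0.0336 nats

JSD(P||Q) = 0.5 × 0.0347 + 0.5 × 0.0336 = 0.0341 nats

Unlike KL divergence, JSD is symmetric and bounded: 0 ≤ JSD ≤ log(2).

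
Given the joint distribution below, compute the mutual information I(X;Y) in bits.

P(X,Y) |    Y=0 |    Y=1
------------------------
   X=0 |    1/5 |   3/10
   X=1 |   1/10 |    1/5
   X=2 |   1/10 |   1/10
0.0100 bits

Mutual information: I(X;Y) = H(X) + H(Y) - H(X,Y)

Marginals:
P(X) = (1/2, 3/10, 1/5), H(X) = 1.4855 bits
P(Y) = (2/5, 3/5), H(Y) = 0.9710 bits

Joint entropy: H(X,Y) = 2.4464 bits

I(X;Y) = 1.4855 + 0.9710 - 2.4464 = 0.0100 bits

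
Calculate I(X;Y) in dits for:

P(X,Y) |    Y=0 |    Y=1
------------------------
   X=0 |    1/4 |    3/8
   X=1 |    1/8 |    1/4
0.0010 dits

Mutual information: I(X;Y) = H(X) + H(Y) - H(X,Y)

Marginals:
P(X) = (5/8, 3/8), H(X) = 0.2873 dits
P(Y) = (3/8, 5/8), H(Y) = 0.2873 dits

Joint entropy: H(X,Y) = 0.5737 dits

I(X;Y) = 0.2873 + 0.2873 - 0.5737 = 0.0010 dits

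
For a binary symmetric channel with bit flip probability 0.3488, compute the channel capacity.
0.0670 bits

For a binary symmetric channel (BSC) with error probability p:
Capacity C = 1 - H(p) bits per symbol

where H(p) = -p log₂(p) - (1-p) log₂(1-p) is the binary entropy function.

H(0.3488) = 0.9330 bits
C = 1 - 0.9330 = 0.0670 bits per symbol

This means we can reliably transmit up to 0.0670 bits of information per channel use.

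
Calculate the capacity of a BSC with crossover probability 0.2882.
0.1336 bits

For a binary symmetric channel (BSC) with error probability p:
Capacity C = 1 - H(p) bits per symbol

where H(p) = -p log₂(p) - (1-p) log₂(1-p) is the binary entropy function.

H(0.2882) = 0.8664 bits
C = 1 - 0.8664 = 0.1336 bits per symbol

This means we can reliably transmit up to 0.1336 bits of information per channel use.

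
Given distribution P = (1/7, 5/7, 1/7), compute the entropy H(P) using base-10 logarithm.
0.3458 dits

Shannon entropy is H(X) = -Σ p(x) log p(x).

For P = (1/7, 5/7, 1/7):
H = -1/7 × log_10(1/7) -5/7 × log_10(5/7) -1/7 × log_10(1/7)
H = 0.3458 dits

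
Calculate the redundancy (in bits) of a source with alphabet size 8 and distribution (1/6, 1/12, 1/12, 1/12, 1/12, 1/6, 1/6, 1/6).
0.0817 bits

Redundancy measures how far a source is from maximum entropy:
R = H_max - H(X)

Maximum entropy for 8 symbols: H_max = log_2(8) = 3.0000 bits
Actual entropy: H(X) = 2.9183 bits
Redundancy: R = 3.0000 - 2.9183 = 0.0817 bits

This redundancy represents potential for compression: the source could be compressed by 0.0817 bits per symbol.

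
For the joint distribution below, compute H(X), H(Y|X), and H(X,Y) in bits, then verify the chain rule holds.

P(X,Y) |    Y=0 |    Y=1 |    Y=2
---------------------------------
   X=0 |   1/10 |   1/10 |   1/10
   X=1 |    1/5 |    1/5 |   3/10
H(X,Y) = 2.4464, H(X) = 0.8813, H(Y|X) = 1.5651 (all in bits)

Chain rule: H(X,Y) = H(X) + H(Y|X)

Left side — joint entropy directly:
H(X,Y) = -Σ p(x,y) log p(x,y) = 2.4464 bits

Right side — compute H(Y|X) from the conditional distributions:
P(X) = (3/10, 7/10), so H(X) = 0.8813 bits
H(Y|X) = Σ_x P(X=x) · H(Y|X=x):
  P(Y|X=0) = (1/3, 1/3, 1/3), H(Y|X=0) = 1.5850, weight P(X=0) = 3/10
  P(Y|X=1) = (2/7, 2/7, 3/7), H(Y|X=1) = 1.5567, weight P(X=1) = 7/10
H(Y|X) = 1.5651 bits

H(X) + H(Y|X) = 0.8813 + 1.5651 = 2.4464 bits

Both sides equal 2.4464 bits. ✓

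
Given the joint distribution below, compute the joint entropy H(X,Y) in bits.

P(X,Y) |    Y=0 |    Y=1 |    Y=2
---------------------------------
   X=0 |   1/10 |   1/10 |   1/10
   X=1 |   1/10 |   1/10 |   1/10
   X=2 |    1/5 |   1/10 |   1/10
3.1219 bits

Joint entropy is H(X,Y) = -Σ_{x,y} p(x,y) log p(x,y).

Summing over all non-zero entries:
H(X,Y) = -[1/10·log_2(1/10) + 1/10·log_2(1/10) + 1/10·log_2(1/10) + 1/10·log_2(1/10) + 1/10·log_2(1/10) + 1/10·log_2(1/10) + 1/5·log_2(1/5) + 1/10·log_2(1/10) + 1/10·log_2(1/10)]
H(X,Y) = 3.1219 bits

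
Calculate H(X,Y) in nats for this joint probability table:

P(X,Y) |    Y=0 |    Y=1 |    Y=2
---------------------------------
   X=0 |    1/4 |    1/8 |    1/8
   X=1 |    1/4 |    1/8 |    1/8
1.7329 nats

Joint entropy is H(X,Y) = -Σ_{x,y} p(x,y) log p(x,y).

Summing over all non-zero entries:
H(X,Y) = -[1/4·log_e(1/4) + 1/8·log_e(1/8) + 1/8·log_e(1/8) + 1/4·log_e(1/4) + 1/8·log_e(1/8) + 1/8·log_e(1/8)]
H(X,Y) = 1.7329 nats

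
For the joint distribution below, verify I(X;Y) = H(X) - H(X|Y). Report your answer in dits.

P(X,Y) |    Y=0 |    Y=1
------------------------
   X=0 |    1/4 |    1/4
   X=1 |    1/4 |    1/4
I(X;Y) = 0.0000 dits

Mutual information has multiple equivalent forms:
- I(X;Y) = H(X) - H(X|Y)
- I(X;Y) = H(Y) - H(Y|X)
- I(X;Y) = H(X) + H(Y) - H(X,Y)

Computing all quantities:
H(X) = 0.3010, H(Y) = 0.3010, H(X,Y) = 0.6021
H(X|Y) = 0.3010, H(Y|X) = 0.3010

Verification:
H(X) - H(X|Y) = 0.3010 - 0.3010 = 0.0000
H(Y) - H(Y|X) = 0.3010 - 0.3010 = 0.0000
H(X) + H(Y) - H(X,Y) = 0.3010 + 0.3010 - 0.6021 = 0.0000

All forms give I(X;Y) = 0.0000 dits. ✓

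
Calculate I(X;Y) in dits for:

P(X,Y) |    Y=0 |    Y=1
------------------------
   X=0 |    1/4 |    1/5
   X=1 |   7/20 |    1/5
0.0015 dits

Mutual information: I(X;Y) = H(X) + H(Y) - H(X,Y)

Marginals:
P(X) = (9/20, 11/20), H(X) = 0.2989 dits
P(Y) = (3/5, 2/5), H(Y) = 0.2923 dits

Joint entropy: H(X,Y) = 0.5897 dits

I(X;Y) = 0.2989 + 0.2923 - 0.5897 = 0.0015 dits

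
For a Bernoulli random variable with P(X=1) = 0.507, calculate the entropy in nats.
0.6930 nats

The binary entropy function is:
H(p) = -p log(p) - (1-p) log(1-p)

H(0.507) = -0.507 × log_e(0.507) - 0.493 × log_e(0.493)
H(0.507) = 0.6930 nats

Note: Binary entropy is maximized at p=0.5 (H=1 bit) and minimized at p=0 or p=1 (H=0).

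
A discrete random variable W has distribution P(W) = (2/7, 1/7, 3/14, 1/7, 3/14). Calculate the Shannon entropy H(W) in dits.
0.6836 dits

Shannon entropy is H(X) = -Σ p(x) log p(x).

For P = (2/7, 1/7, 3/14, 1/7, 3/14):
H = -2/7 × log_10(2/7) -1/7 × log_10(1/7) -3/14 × log_10(3/14) -1/7 × log_10(1/7) -3/14 × log_10(3/14)
H = 0.6836 dits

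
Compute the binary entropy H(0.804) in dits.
0.2149 dits

The binary entropy function is:
H(p) = -p log(p) - (1-p) log(1-p)

H(0.804) = -0.804 × log_10(0.804) - 0.196 × log_10(0.196)
H(0.804) = 0.2149 dits

Note: Binary entropy is maximized at p=0.5 (H=1 bit) and minimized at p=0 or p=1 (H=0).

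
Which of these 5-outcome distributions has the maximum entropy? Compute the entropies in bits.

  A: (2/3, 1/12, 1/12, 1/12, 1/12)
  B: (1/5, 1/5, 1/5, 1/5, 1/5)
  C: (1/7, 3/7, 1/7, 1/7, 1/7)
B

For a discrete distribution over n outcomes, entropy is maximized by the uniform distribution.

Computing entropies:
H(A) = 1.5850 bits
H(B) = 2.3219 bits
H(C) = 2.1281 bits

The uniform distribution (where all probabilities equal 1/5) achieves the maximum entropy of log_2(5) = 2.3219 bits.

Distribution B has the highest entropy.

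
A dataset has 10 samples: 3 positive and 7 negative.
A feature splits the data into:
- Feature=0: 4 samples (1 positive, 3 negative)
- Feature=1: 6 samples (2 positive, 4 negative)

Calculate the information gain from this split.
0.0058 bits

Information Gain = H(Y) - H(Y|Feature)

Before split:
P(positive) = 3/10 = 0.3000
H(Y) = 0.8813 bits

After split:
Feature=0: H = 0.8113 bits (weight = 4/10)
Feature=1: H = 0.9183 bits (weight = 6/10)
H(Y|Feature) = (4/10)×0.8113 + (6/10)×0.9183 = 0.8755 bits

Information Gain = 0.8813 - 0.8755 = 0.0058 bits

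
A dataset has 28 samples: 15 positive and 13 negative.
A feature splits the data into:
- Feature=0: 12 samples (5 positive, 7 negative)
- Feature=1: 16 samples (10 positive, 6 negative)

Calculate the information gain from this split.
0.0310 bits

Information Gain = H(Y) - H(Y|Feature)

Before split:
P(positive) = 15/28 = 0.5357
H(Y) = 0.9963 bits

After split:
Feature=0: H = 0.9799 bits (weight = 12/28)
Feature=1: H = 0.9544 bits (weight = 16/28)
H(Y|Feature) = (12/28)×0.9799 + (16/28)×0.9544 = 0.9653 bits

Information Gain = 0.9963 - 0.9653 = 0.0310 bits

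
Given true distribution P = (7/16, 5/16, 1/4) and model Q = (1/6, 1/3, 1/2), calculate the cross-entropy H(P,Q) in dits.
0.5648 dits

Cross-entropy: H(P,Q) = -Σ p(x) log q(x)

Alternatively: H(P,Q) = H(P) + D_KL(P||Q)
H(P) = 0.4654 dits
D_KL(P||Q) = 0.0994 dits

H(P,Q) = 0.4654 + 0.0994 = 0.5648 dits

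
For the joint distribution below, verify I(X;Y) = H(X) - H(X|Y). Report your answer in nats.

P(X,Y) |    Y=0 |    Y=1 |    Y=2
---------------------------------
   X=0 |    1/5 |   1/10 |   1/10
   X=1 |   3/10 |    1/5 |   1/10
I(X;Y) = 0.0069 nats

Mutual information has multiple equivalent forms:
- I(X;Y) = H(X) - H(X|Y)
- I(X;Y) = H(Y) - H(Y|X)
- I(X;Y) = H(X) + H(Y) - H(X,Y)

Computing all quantities:
H(X) = 0.6730, H(Y) = 1.0297, H(X,Y) = 1.6957
H(X|Y) = 0.6661, H(Y|X) = 1.0227

Verification:
H(X) - H(X|Y) = 0.6730 - 0.6661 = 0.0069
H(Y) - H(Y|X) = 1.0297 - 1.0227 = 0.0069
H(X) + H(Y) - H(X,Y) = 0.6730 + 1.0297 - 1.6957 = 0.0069

All forms give I(X;Y) = 0.0069 nats. ✓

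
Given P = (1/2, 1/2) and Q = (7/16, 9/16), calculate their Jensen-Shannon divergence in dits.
0.0009 dits

Jensen-Shannon divergence is:
JSD(P||Q) = 0.5 × D_KL(P||M) + 0.5 × D_KL(Q||M)
where M = 0.5 × (P + Q) is the mixture distribution.

M = 0.5 × (1/2, 1/2) + 0.5 × (7/16, 9/16) = (15/32, 17/32)

D_KL(P||M) = 0.0008 dits
D_KL(Q||M) = 0.0009 dits

JSD(P||Q) = 0.5 × 0.0008 + 0.5 × 0.0009 = 0.0009 dits

Unlike KL divergence, JSD is symmetric and bounded: 0 ≤ JSD ≤ log(2).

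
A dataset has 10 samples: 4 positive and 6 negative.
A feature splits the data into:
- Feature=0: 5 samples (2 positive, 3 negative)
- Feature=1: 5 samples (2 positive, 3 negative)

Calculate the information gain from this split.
0.0000 bits

Information Gain = H(Y) - H(Y|Feature)

Before split:
P(positive) = 4/10 = 0.4000
H(Y) = 0.9710 bits

After split:
Feature=0: H = 0.9710 bits (weight = 5/10)
Feature=1: H = 0.9710 bits (weight = 5/10)
H(Y|Feature) = (5/10)×0.9710 + (5/10)×0.9710 = 0.9710 bits

Information Gain = 0.9710 - 0.9710 = 0.0000 bits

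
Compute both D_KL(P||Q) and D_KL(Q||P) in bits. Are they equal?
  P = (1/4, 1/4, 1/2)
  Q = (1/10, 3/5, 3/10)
D_KL(P||Q) = 0.3832, D_KL(Q||P) = 0.4045

KL divergence is not symmetric: D_KL(P||Q) ≠ D_KL(Q||P) in general.

D_KL(P||Q) = 0.3832 bits
D_KL(Q||P) = 0.4045 bits

No, they are not equal!

This asymmetry is why KL divergence is not a true distance metric.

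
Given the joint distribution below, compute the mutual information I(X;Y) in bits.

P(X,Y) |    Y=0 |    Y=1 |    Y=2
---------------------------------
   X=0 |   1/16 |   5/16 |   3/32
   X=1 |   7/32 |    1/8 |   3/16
0.1464 bits

Mutual information: I(X;Y) = H(X) + H(Y) - H(X,Y)

Marginals:
P(X) = (15/32, 17/32), H(X) = 0.9972 bits
P(Y) = (9/32, 7/16, 9/32), H(Y) = 1.5512 bits

Joint entropy: H(X,Y) = 2.4020 bits

I(X;Y) = 0.9972 + 1.5512 - 2.4020 = 0.1464 bits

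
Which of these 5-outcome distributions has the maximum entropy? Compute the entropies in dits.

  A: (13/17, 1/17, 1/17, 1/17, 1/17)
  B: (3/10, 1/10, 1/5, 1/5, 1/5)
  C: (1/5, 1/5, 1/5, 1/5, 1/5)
C

For a discrete distribution over n outcomes, entropy is maximized by the uniform distribution.

Computing entropies:
H(A) = 0.3786 dits
H(B) = 0.6762 dits
H(C) = 0.6990 dits

The uniform distribution (where all probabilities equal 1/5) achieves the maximum entropy of log_10(5) = 0.6990 dits.

Distribution C has the highest entropy.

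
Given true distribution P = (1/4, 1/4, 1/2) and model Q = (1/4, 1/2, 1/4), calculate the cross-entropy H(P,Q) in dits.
0.5268 dits

Cross-entropy: H(P,Q) = -Σ p(x) log q(x)

Alternatively: H(P,Q) = H(P) + D_KL(P||Q)
H(P) = 0.4515 dits
D_KL(P||Q) = 0.0753 dits

H(P,Q) = 0.4515 + 0.0753 = 0.5268 dits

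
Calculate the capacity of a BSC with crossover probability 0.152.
0.3852 bits

For a binary symmetric channel (BSC) with error probability p:
Capacity C = 1 - H(p) bits per symbol

where H(p) = -p log₂(p) - (1-p) log₂(1-p) is the binary entropy function.

H(0.152) = 0.6148 bits
C = 1 - 0.6148 = 0.3852 bits per symbol

This means we can reliably transmit up to 0.3852 bits of information per channel use.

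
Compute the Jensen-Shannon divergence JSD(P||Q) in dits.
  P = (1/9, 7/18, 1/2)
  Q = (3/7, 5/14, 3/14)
0.0346 dits

Jensen-Shannon divergence is:
JSD(P||Q) = 0.5 × D_KL(P||M) + 0.5 × D_KL(Q||M)
where M = 0.5 × (P + Q) is the mixture distribution.

M = 0.5 × (1/9, 7/18, 1/2) + 0.5 × (3/7, 5/14, 3/14) = (0.269841, 0.373016, 5/14)

D_KL(P||M) = 0.0373 dits
D_KL(Q||M) = 0.0318 dits

JSD(P||Q) = 0.5 × 0.0373 + 0.5 × 0.0318 = 0.0346 dits

Unlike KL divergence, JSD is symmetric and bounded: 0 ≤ JSD ≤ log(2).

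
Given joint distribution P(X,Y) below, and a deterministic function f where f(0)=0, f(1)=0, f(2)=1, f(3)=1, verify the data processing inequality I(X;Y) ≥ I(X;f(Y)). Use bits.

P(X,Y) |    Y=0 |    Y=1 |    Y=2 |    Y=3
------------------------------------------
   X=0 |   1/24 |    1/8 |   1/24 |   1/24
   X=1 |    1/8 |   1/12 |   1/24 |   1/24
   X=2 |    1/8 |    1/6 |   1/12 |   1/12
I(X;Y) = 0.0378, I(X;f(Y)) = 0.0036, inequality holds: 0.0378 ≥ 0.0036

Data Processing Inequality: For any Markov chain X → Y → Z, we have I(X;Y) ≥ I(X;Z).

Here Z = f(Y) is a deterministic function of Y, forming X → Y → Z.

Original I(X;Y) = 0.0378 bits

After applying f:
P(X,Z) where Z=f(Y):
- P(X,Z=0) = P(X,Y=0) + P(X,Y=1)
- P(X,Z=1) = P(X,Y=2) + P(X,Y=3)

I(X;Z) = I(X;f(Y)) = 0.0036 bits

Verification: 0.0378 ≥ 0.0036 ✓

Information cannot be created by processing; the function f can only lose information about X.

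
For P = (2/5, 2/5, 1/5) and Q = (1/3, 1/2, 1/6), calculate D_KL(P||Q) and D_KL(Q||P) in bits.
D_KL(P||Q) = 0.0290, D_KL(Q||P) = 0.0294

KL divergence is not symmetric: D_KL(P||Q) ≠ D_KL(Q||P) in general.

D_KL(P||Q) = 0.0290 bits
D_KL(Q||P) = 0.0294 bits

No, they are not equal!

This asymmetry is why KL divergence is not a true distance metric.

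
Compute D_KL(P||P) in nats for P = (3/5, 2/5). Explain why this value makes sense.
0.0000 nats

KL divergence satisfies the Gibbs inequality: D_KL(P||Q) ≥ 0 for all distributions P, Q.

D_KL(P||Q) = Σ p(x) log(p(x)/q(x))
Each term is p(x) × log_e(p(x)/p(x)) = p(x) × log_e(1) = 0, so the sum is 0.
D_KL(P||Q) = 0.0000 nats

When P = Q, the KL divergence is exactly 0, as there is no 'divergence' between identical distributions.

This non-negativity is a fundamental property: relative entropy cannot be negative because it measures how different Q is from P.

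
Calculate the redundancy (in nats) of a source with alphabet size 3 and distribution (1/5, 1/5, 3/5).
0.1483 nats

Redundancy measures how far a source is from maximum entropy:
R = H_max - H(X)

Maximum entropy for 3 symbols: H_max = log_e(3) = 1.0986 nats
Actual entropy: H(X) = 0.9503 nats
Redundancy: R = 1.0986 - 0.9503 = 0.1483 nats

This redundancy represents potential for compression: the source could be compressed by 0.1483 nats per symbol.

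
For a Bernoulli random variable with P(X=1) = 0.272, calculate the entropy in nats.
0.5852 nats

The binary entropy function is:
H(p) = -p log(p) - (1-p) log(1-p)

H(0.272) = -0.272 × log_e(0.272) - 0.728 × log_e(0.728)
H(0.272) = 0.5852 nats

Note: Binary entropy is maximized at p=0.5 (H=1 bit) and minimized at p=0 or p=1 (H=0).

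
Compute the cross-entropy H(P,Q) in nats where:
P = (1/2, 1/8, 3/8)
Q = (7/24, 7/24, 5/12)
1.0984 nats

Cross-entropy: H(P,Q) = -Σ p(x) log q(x)

Alternatively: H(P,Q) = H(P) + D_KL(P||Q)
H(P) = 0.9743 nats
D_KL(P||Q) = 0.1241 nats

H(P,Q) = 0.9743 + 0.1241 = 1.0984 nats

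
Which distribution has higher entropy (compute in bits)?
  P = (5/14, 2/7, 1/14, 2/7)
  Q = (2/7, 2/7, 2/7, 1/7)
Q

Computing entropies in bits:
H(P) = 1.8352
H(Q) = 1.9502

Distribution Q has higher entropy.

Intuition: The distribution closer to uniform (more spread out) has higher entropy.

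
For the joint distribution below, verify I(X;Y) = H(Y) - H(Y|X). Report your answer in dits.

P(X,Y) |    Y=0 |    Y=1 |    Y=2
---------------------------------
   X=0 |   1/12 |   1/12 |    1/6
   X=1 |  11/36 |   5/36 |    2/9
I(X;Y) = 0.0095 dits

Mutual information has multiple equivalent forms:
- I(X;Y) = H(X) - H(X|Y)
- I(X;Y) = H(Y) - H(Y|X)
- I(X;Y) = H(X) + H(Y) - H(X,Y)

Computing all quantities:
H(X) = 0.2764, H(Y) = 0.4642, H(X,Y) = 0.7311
H(X|Y) = 0.2669, H(Y|X) = 0.4547

Verification:
H(X) - H(X|Y) = 0.2764 - 0.2669 = 0.0095
H(Y) - H(Y|X) = 0.4642 - 0.4547 = 0.0095
H(X) + H(Y) - H(X,Y) = 0.2764 + 0.4642 - 0.7311 = 0.0095

All forms give I(X;Y) = 0.0095 dits. ✓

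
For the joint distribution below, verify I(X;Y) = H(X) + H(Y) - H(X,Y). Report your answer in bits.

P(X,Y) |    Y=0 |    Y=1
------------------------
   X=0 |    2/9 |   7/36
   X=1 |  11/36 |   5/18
I(X;Y) = 0.0001 bits

Mutual information has multiple equivalent forms:
- I(X;Y) = H(X) - H(X|Y)
- I(X;Y) = H(Y) - H(Y|X)
- I(X;Y) = H(X) + H(Y) - H(X,Y)

Computing all quantities:
H(X) = 0.9799, H(Y) = 0.9978, H(X,Y) = 1.9776
H(X|Y) = 0.9798, H(Y|X) = 0.9977

Verification:
H(X) - H(X|Y) = 0.9799 - 0.9798 = 0.0001
H(Y) - H(Y|X) = 0.9978 - 0.9977 = 0.0001
H(X) + H(Y) - H(X,Y) = 0.9799 + 0.9978 - 1.9776 = 0.0001

All forms give I(X;Y) = 0.0001 bits. ✓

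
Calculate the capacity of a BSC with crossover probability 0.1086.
0.5043 bits

For a binary symmetric channel (BSC) with error probability p:
Capacity C = 1 - H(p) bits per symbol

where H(p) = -p log₂(p) - (1-p) log₂(1-p) is the binary entropy function.

H(0.1086) = 0.4957 bits
C = 1 - 0.4957 = 0.5043 bits per symbol

This means we can reliably transmit up to 0.5043 bits of information per channel use.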